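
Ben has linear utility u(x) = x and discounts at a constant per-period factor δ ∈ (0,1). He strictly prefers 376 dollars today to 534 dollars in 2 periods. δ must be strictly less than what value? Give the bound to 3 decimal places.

δ < 0.839

The preference means 376 > δ^2·534.
Hence δ^2 < 376/534 = 0.70412, and x ↦ x^(1/2) is increasing on (0,∞).
δ < (376/534)^(1/2) ≈ 0.839.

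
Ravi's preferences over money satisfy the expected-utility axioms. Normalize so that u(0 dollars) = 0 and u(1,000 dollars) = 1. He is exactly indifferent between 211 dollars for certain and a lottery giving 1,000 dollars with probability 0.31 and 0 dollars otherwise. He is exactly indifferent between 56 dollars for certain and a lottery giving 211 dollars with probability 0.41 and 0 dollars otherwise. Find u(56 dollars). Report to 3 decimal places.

0.127

The first gamble pins u(211 dollars): it must equal 0.31·1 + 0.69·0 = 0.31.
The second indifference gives u(56 dollars) = 0.41·u(211 dollars) + 0.59·u(0 dollars) = 0.41·0.31 + 0.59·0.00 = 0.1271.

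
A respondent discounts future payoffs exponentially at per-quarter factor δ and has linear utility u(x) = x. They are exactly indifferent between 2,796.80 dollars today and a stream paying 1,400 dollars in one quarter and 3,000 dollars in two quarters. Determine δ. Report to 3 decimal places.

δ ≈ 0.760

The stream is worth 1400δ + 3000δ² today, so 1400δ + 3000δ² = 2796.80.
Rearranged: 3000δ² + 1400δ − 2796.80 = 0.
By the quadratic formula (taking the positive root), δ = (−1400 + √35521600.00) / 6000 ≈ 0.760.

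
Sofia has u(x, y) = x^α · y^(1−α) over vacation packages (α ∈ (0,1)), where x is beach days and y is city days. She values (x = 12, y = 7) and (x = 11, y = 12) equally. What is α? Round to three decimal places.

α ≈ 0.861

Indifference: 12^α · 7^(1−α) = 11^α · 12^(1−α).
Taking logs: α·ln 12 + (1−α)·ln 7 = α·ln 11 + (1−α)·ln 12, i.e. α·0.087011 = (1−α)·0.538997.
With A = 0.087011 and B = 0.538997: α·A = (1−α)·B, so α = B/(A+B) = 0.538997/0.626008 ≈ 0.861.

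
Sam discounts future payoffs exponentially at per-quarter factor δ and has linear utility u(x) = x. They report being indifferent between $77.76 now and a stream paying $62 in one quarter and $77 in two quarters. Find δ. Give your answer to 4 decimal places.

Equating present values: 77.76 = 62δ + 77δ².
So 77δ² + 62δ − 77.76 = 0.
δ = (−62 + √(62² + 4·77·77.76)) / (2·77) = (−62 + √27794.08) / 154 ≈ 0.6800.

δ ≈ 0.6800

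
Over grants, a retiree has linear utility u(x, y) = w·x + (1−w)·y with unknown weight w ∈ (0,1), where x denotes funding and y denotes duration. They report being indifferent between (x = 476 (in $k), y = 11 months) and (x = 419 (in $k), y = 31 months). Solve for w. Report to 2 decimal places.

w = 0.26

Indifference: w·476 + (1−w)·11 = w·419 + (1−w)·31.
w·(476−419) = (1−w)·(31−11), i.e. w·57 = (1−w)·20.
The marginal rate of substitution is 20/57, so w = 20/(57+20) = 0.26.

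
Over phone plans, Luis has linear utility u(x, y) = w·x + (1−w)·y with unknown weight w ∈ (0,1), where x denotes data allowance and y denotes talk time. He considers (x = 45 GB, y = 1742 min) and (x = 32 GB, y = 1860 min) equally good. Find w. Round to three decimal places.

w = 0.901

Indifference: w·45 + (1−w)·1742 = w·32 + (1−w)·1860.
Rearranging, 13·w − 118·(1−w) = 0.
So w/(1−w) = 118/13 = 9.0769, giving w = 118/(13+118) = 0.901.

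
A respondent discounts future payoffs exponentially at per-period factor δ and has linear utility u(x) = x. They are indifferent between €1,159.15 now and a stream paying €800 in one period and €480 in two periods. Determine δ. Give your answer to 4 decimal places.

δ ≈ 0.9300

Present value of the stream is 800·δ + 480·δ². Indifference gives 800δ + 480δ² = 1159.15.
So 480δ² + 800δ − 1159.15 = 0.
By the quadratic formula (taking the positive root), δ = (−800 + √2865568.00) / 960 ≈ 0.9300.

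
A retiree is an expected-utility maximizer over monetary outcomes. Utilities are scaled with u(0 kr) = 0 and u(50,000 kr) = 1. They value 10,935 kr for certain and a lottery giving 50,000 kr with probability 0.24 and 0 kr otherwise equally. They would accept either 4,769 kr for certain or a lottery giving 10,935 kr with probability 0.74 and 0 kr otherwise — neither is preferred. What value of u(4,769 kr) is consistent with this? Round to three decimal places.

The first gamble pins u(10,935 kr): it must equal 0.24·1 + 0.76·0 = 0.24.
Then u(4,769 kr) = 0.74·u(10,935 kr) + 0.26·u(0 kr) = 0.74·0.24 + 0.26·0.00 = 0.1776.

0.178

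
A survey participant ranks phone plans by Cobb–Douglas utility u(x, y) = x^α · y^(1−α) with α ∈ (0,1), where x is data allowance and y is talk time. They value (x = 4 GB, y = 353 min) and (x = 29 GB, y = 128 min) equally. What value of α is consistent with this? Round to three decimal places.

The Cobb–Douglas utilities coincide, so 4^α·353^(1−α) = 29^α·128^(1−α).
Taking logs: α·ln 4 + (1−α)·ln 353 = α·ln 29 + (1−α)·ln 128, i.e. α·-1.981001 = (1−α)·-1.014438.
With A = -1.981001 and B = -1.014438: α·A = (1−α)·B, so α = B/(A+B) = -1.014438/-2.995439 ≈ 0.339.

α ≈ 0.339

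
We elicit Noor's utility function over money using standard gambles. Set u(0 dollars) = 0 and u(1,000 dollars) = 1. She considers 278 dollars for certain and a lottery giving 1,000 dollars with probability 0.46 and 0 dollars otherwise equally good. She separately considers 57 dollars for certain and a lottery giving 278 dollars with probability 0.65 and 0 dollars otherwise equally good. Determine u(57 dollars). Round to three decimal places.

The first gamble pins u(278 dollars): it must equal 0.46·1 + 0.54·0 = 0.46.
Then u(57 dollars) = 0.65·u(278 dollars) + 0.35·u(0 dollars) = 0.65·0.46 + 0.35·0.00 = 0.2990.

0.299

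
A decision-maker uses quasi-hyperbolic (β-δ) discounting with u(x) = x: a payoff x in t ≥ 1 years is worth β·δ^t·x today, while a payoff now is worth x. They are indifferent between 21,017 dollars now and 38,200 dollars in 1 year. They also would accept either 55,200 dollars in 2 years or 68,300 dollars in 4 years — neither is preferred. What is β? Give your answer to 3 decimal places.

β ≈ 0.612

Both payoffs in the second observation are in the future, so β drops out: δ^2·55200 = δ^4·68300 ⇒ δ^2 = 55200/68300 = 0.80820, so δ = 0.89900.
Substituting δ into 21017 = β·δ·38200: β = 21017/(34341.760) ≈ 0.612.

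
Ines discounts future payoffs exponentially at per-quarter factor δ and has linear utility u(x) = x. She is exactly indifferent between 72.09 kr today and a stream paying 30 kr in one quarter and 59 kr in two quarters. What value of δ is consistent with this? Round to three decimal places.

Present value of the stream is 30·δ + 59·δ². Indifference gives 30δ + 59δ² = 72.09.
That is, 59δ² + 30δ − 72.09 = 0, a quadratic in δ.
The positive root is δ = [−30 + √(30² + 4·59·72.09)] / (2·59) = (−30 + 133.840)/118 ≈ 0.880.

δ ≈ 0.880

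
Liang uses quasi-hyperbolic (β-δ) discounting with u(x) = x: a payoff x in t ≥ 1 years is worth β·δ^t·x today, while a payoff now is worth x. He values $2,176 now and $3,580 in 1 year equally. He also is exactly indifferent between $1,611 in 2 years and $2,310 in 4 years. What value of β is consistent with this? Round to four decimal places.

The second indifference involves only future payoffs, so β cancels: β·δ^2·1611 = β·δ^4·2310, giving δ^2 = 1611/2310 = 0.69740, so δ = 0.83511.
Substituting δ into 2176 = β·δ·3580: β = 2176/(2989.681) ≈ 0.7278.

β ≈ 0.7278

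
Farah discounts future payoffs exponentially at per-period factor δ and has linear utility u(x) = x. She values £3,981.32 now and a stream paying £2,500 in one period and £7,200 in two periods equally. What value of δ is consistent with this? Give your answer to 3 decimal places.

δ ≈ 0.590

The stream is worth 2500δ + 7200δ² today, so 2500δ + 7200δ² = 3981.32.
Rearranged: 7200δ² + 2500δ − 3981.32 = 0.
The positive root is δ = [−2500 + √(2500² + 4·7200·3981.32)] / (2·7200) = (−2500 + 10996.000)/14400 ≈ 0.590.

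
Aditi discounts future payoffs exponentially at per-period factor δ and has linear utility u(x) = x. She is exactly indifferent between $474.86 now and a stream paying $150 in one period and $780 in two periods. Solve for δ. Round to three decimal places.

δ ≈ 0.690

Equating present values: 474.86 = 150δ + 780δ².
That is, 780δ² + 150δ − 474.86 = 0, a quadratic in δ.
The positive root is δ = [−150 + √(150² + 4·780·474.86)] / (2·780) = (−150 + 1226.403)/1560 ≈ 0.690.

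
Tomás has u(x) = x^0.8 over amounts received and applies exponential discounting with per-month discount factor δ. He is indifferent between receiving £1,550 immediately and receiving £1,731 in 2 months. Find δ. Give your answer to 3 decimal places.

Equating discounted utilities: u(1550) = δ^2·u(1731) ⇒ δ^2 = u(1550)/u(1731).
With u(x) = x^0.8: δ^2 = 1550^0.8/1731^0.8 = (1550/1731)^0.8 = 0.91544.
Hence δ = (0.91544)^(1/2) = 0.95678.

δ ≈ 0.957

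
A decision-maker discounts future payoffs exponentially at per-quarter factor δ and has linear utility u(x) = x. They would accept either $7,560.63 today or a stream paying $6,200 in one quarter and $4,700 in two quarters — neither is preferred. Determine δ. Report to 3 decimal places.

δ ≈ 0.770

The stream is worth 6200δ + 4700δ² today, so 6200δ + 4700δ² = 7560.63.
Rearranged: 4700δ² + 6200δ − 7560.63 = 0.
The positive root is δ = [−6200 + √(6200² + 4·4700·7560.63)] / (2·4700) = (−6200 + 13438.000)/9400 ≈ 0.770.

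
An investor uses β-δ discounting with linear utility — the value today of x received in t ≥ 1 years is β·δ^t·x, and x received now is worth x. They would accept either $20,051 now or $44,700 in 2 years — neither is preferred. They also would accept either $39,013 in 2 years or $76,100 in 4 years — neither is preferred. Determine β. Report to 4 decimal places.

Both payoffs in the second observation are in the future, so β drops out: δ^2·39013 = δ^4·76100 ⇒ δ^2 = 39013/76100 = 0.51265, so δ = 0.71600.
Now use the now-vs-future pair: 20051 = β·δ^2·44700 gives β = 20051/(0.51265·44700) ≈ 0.8750.

β ≈ 0.8750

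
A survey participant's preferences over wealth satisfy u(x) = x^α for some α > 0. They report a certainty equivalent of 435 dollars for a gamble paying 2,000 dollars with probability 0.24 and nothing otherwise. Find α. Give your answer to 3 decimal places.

α ≈ 0.935

Since u(0) = 0, the lottery's EU is 0.24·2000^α.
Equating: 435^α = 0.24·2000^α, i.e. 0.2175^α = 0.24.
Take logs: α = ln 0.24 / ln(435/2000) ≈ 0.93547.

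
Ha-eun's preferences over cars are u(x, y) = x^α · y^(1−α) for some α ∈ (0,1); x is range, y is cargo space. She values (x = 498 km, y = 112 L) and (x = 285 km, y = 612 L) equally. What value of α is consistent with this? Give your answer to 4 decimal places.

Indifference: 498^α · 112^(1−α) = 285^α · 612^(1−α).
Taking logs: α·ln 498 + (1−α)·ln 112 = α·ln 285 + (1−α)·ln 612, i.e. α·0.5581109 = (1−α)·1.6982334.
So α/(1−α) = (1.6982334)/(0.5581109) = 3.0428243, and α = 3.0428243/4.0428243 ≈ 0.7526.

α ≈ 0.7526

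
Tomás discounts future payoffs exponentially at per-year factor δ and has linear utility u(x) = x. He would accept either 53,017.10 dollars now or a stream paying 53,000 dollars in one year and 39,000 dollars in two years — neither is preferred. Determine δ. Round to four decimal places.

Present value of the stream is 53000·δ + 39000·δ². Indifference gives 53000δ + 39000δ² = 53017.10.
Rearranged: 39000δ² + 53000δ − 53017.10 = 0.
δ = (−53000 + √(53000² + 4·39000·53017.10)) / (2·39000) = (−53000 + √11079667600.00) / 78000 ≈ 0.6700.

δ ≈ 0.6700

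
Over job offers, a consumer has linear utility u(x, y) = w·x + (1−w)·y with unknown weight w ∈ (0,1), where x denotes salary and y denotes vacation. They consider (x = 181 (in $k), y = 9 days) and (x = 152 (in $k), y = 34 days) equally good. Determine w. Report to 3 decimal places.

Equating utilities: w·181 + (1−w)·9 = w·152 + (1−w)·34.
w·(181−152) = (1−w)·(34−9), i.e. w·29 = (1−w)·25.
Hence w = 25/(29+25) = 25/54 = 0.463.

w = 0.463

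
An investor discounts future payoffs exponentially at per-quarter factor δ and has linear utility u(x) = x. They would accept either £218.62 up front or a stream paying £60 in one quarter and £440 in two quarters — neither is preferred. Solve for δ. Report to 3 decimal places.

δ ≈ 0.640

Present value of the stream is 60·δ + 440·δ². Indifference gives 60δ + 440δ² = 218.62.
That is, 440δ² + 60δ − 218.62 = 0, a quadratic in δ.
By the quadratic formula (taking the positive root), δ = (−60 + √388371.20) / 880 ≈ 0.640.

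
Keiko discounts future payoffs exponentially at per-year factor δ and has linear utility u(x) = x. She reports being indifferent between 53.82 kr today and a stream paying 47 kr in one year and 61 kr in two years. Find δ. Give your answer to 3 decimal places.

Equating present values: 53.82 = 47δ + 61δ².
So 61δ² + 47δ − 53.82 = 0.
The positive root is δ = [−47 + √(47² + 4·61·53.82)] / (2·61) = (−47 + 123.859)/122 ≈ 0.630.

δ ≈ 0.630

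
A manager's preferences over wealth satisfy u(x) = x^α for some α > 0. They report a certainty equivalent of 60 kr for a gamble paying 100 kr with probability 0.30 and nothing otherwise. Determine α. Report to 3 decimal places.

Since u(0) = 0, the lottery's EU is 0.30·100^α.
Equating: 60^α = 0.30·100^α, i.e. 0.6000^α = 0.30.
Taking logs: α·ln(60/100) = ln(0.30), so α = -1.203973 / -0.510826 ≈ 2.357.

α ≈ 2.357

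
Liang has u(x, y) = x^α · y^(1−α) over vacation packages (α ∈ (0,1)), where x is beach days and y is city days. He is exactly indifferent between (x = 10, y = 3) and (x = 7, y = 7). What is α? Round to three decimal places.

The Cobb–Douglas utilities coincide, so 10^α·3^(1−α) = 7^α·7^(1−α).
(10/7)^α = (7/3)^(1−α); take logs: α·ln(10/7) = (1−α)·ln(7/3), i.e. α·0.356675 = (1−α)·0.847298.
So α/(1−α) = (0.847298)/(0.356675) = 2.375546, and α = 2.375546/3.375546 ≈ 0.704.

α ≈ 0.704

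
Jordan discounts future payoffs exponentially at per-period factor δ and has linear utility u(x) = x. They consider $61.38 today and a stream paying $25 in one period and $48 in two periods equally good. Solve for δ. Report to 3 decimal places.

Present value of the stream is 25·δ + 48·δ². Indifference gives 25δ + 48δ² = 61.38.
Rearranged: 48δ² + 25δ − 61.38 = 0.
The positive root is δ = [−25 + √(25² + 4·48·61.38)] / (2·48) = (−25 + 111.400)/96 ≈ 0.900.

δ ≈ 0.900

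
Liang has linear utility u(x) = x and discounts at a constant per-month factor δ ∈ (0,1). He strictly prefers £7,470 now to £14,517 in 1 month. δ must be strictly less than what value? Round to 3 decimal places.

Under u(x) = x this choice says 7470 > δ·14517.
Dividing through by 14517 gives δ < 0.51457.

δ < 0.515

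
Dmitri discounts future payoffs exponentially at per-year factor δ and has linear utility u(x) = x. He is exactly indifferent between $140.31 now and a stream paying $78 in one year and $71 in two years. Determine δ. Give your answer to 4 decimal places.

δ ≈ 0.9600

Present value of the stream is 78·δ + 71·δ². Indifference gives 78δ + 71δ² = 140.31.
Rearranged: 71δ² + 78δ − 140.31 = 0.
δ = (−78 + √(78² + 4·71·140.31)) / (2·71) = (−78 + √45932.04) / 142 ≈ 0.9600.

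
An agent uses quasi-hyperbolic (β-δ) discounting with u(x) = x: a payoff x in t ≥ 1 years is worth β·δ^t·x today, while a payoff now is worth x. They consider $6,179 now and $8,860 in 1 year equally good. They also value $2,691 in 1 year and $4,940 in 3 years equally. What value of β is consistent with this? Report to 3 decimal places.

β ≈ 0.945

From the later pair, β·δ^1·2691 = β·δ^3·4940; dividing through, δ^2 = 2691/4940 = 0.54474, so δ = 0.73806.
The first indifference: 6179 = β·δ·8860, so β = 6179/(δ·8860) = 6179/(0.73806·8860) ≈ 0.945.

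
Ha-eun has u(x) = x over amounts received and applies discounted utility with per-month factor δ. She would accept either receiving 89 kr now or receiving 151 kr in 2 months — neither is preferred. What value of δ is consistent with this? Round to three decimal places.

The payoff in 2 months is discounted by δ^2, so u(89) = δ^2·u(151) and δ^2 = u(89)/u(151).
With u(x) = x: δ^2 = 89/151 = 0.58940.
Taking the square root: δ = 0.58940^(1/2) ≈ 0.768.

δ ≈ 0.768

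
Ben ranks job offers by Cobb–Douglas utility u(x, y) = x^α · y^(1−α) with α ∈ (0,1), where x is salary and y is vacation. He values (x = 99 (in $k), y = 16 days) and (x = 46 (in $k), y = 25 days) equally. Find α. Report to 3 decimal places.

α ≈ 0.368

Indifference: 99^α · 16^(1−α) = 46^α · 25^(1−α).
(99/46)^α = (25/16)^(1−α); take logs: α·ln(99/46) = (1−α)·ln(25/16), i.e. α·0.766478 = (1−α)·0.446287.
Thus α·(1.212765) = 0.446287, so α = 0.446287/1.212765 ≈ 0.368.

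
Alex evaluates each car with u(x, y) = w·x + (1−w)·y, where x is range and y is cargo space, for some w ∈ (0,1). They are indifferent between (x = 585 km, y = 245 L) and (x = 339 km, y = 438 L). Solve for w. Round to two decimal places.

w = 0.44

Equating utilities: w·585 + (1−w)·245 = w·339 + (1−w)·438.
Collecting terms: w·246 = (1−w)·193.
Hence w = 193/(246+193) = 193/439 = 0.44.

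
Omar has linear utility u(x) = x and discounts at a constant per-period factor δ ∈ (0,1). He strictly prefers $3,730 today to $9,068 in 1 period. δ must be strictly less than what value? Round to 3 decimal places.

δ < 0.411

Comparing present values: 3730 > δ·9068.
Dividing through by 9068 gives δ < 0.41134.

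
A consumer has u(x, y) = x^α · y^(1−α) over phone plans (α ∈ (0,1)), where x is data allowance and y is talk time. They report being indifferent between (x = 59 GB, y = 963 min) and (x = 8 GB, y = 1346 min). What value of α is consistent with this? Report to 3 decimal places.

Set the two utilities equal: 59^α·963^(1−α) = 8^α·1346^(1−α).
(59/8)^α = (1346/963)^(1−α); take logs: α·ln(59/8) = (1−α)·ln(1346/963), i.e. α·1.998096 = (1−α)·0.334839.
So α/(1−α) = (0.334839)/(1.998096) = 0.167579, and α = 0.167579/1.167579 ≈ 0.144.

α ≈ 0.144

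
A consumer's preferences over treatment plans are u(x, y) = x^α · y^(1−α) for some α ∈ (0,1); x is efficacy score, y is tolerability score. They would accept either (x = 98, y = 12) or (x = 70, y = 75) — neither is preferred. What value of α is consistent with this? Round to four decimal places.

α ≈ 0.8449

Set the two utilities equal: 98^α·12^(1−α) = 70^α·75^(1−α).
(98/70)^α = (75/12)^(1−α); take logs: α·ln(98/70) = (1−α)·ln(75/12), i.e. α·0.3364722 = (1−α)·1.8325815.
So α/(1−α) = (1.8325815)/(0.3364722) = 5.4464574, and α = 5.4464574/6.4464574 ≈ 0.8449.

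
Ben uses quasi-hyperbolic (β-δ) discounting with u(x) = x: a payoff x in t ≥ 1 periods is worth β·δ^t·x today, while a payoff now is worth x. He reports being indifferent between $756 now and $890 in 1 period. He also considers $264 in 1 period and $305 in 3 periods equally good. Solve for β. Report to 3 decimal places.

β ≈ 0.913

From the later pair, β·δ^1·264 = β·δ^3·305; dividing through, δ^2 = 264/305 = 0.86557, so δ = 0.93036.
The first indifference: 756 = β·δ·890, so β = 756/(δ·890) = 756/(0.93036·890) ≈ 0.913.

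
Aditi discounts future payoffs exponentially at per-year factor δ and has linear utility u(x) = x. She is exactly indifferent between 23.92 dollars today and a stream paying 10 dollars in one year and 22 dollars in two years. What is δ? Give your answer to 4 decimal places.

δ ≈ 0.8399

Equating present values: 23.92 = 10δ + 22δ².
Rearranged: 22δ² + 10δ − 23.92 = 0.
δ = (−10 + √(10² + 4·22·23.92)) / (2·22) = (−10 + √2204.96) / 44 ≈ 0.8399.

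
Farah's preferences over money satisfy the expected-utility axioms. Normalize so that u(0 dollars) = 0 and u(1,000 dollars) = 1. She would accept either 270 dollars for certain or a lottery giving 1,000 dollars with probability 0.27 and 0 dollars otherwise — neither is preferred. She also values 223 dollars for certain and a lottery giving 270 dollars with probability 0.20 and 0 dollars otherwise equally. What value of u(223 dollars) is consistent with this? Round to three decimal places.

From the first indifference, u(270 dollars) = 0.27·u(1,000 dollars) + 0.73·u(0 dollars) = 0.27·1 + 0.73·0 = 0.27.
Then u(223 dollars) = 0.20·u(270 dollars) + 0.80·u(0 dollars) = 0.20·0.27 + 0.80·0.00 = 0.0540.

0.054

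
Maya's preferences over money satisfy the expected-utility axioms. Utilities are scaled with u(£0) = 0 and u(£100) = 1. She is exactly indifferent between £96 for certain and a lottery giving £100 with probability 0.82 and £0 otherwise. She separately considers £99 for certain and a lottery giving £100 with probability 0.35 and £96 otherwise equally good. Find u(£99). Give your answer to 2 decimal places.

0.88

The first gamble pins u(£96): it must equal 0.82·1 + 0.18·0 = 0.82.
Chaining: u(£99) = 0.35·1.00 + 0.65·0.82 = 0.8830.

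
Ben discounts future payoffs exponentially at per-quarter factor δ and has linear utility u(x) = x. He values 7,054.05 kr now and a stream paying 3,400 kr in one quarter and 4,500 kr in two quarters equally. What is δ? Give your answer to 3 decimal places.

δ ≈ 0.930

Equating present values: 7054.05 = 3400δ + 4500δ².
That is, 4500δ² + 3400δ − 7054.05 = 0, a quadratic in δ.
δ = (−3400 + √(3400² + 4·4500·7054.05)) / (2·4500) = (−3400 + √138532900.00) / 9000 ≈ 0.930.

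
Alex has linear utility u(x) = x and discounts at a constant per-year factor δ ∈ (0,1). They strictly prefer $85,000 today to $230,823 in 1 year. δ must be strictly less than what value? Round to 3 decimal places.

δ < 0.368

Comparing present values: 85000 > δ·230823.
So δ < 85000/230823 = 0.36825.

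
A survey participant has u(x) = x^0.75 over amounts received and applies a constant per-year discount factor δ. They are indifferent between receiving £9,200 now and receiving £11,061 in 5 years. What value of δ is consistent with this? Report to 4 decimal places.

δ ≈ 0.9727

The payoff in 5 years is discounted by δ^5, so u(9200) = δ^5·u(11061) and δ^5 = u(9200)/u(11061).
Since u(x) = x^0.75, δ^5 = (9200/11061)^0.75 = 0.83175^0.75 = 0.87095.
Taking the 5th root: δ = 0.87095^(1/5) ≈ 0.9727.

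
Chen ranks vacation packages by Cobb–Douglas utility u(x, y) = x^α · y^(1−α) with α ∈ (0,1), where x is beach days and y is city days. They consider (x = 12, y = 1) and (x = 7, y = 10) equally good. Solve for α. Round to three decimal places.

The Cobb–Douglas utilities coincide, so 12^α·1^(1−α) = 7^α·10^(1−α).
Taking logs: α·ln 12 + (1−α)·ln 1 = α·ln 7 + (1−α)·ln 10, i.e. α·0.538997 = (1−α)·2.302585.
So α/(1−α) = (2.302585)/(0.538997) = 4.271981, and α = 4.271981/5.271981 ≈ 0.810.

α ≈ 0.810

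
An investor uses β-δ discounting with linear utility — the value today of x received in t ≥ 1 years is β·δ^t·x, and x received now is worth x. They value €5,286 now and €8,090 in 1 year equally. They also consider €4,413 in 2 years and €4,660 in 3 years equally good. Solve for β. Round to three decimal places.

The second indifference involves only future payoffs, so β cancels: β·δ^2·4413 = β·δ^3·4660, giving δ = 4413/4660 = 0.94700.
The first indifference: 5286 = β·δ·8090, so β = 5286/(δ·8090) = 5286/(0.94700·8090) ≈ 0.690.

β ≈ 0.690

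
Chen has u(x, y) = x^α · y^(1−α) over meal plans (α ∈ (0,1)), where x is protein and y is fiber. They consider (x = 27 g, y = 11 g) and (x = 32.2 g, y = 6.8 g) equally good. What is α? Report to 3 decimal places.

The Cobb–Douglas utilities coincide, so 27^α·11^(1−α) = 32.2^α·6.8^(1−α).
Rearrange to (27/32.2)^α = (6.8/11)^(1−α) and take logs: α·-0.176130 = (1−α)·-0.480973.
With A = -0.176130 and B = -0.480973: α·A = (1−α)·B, so α = B/(A+B) = -0.480973/-0.657103 ≈ 0.732.

α ≈ 0.732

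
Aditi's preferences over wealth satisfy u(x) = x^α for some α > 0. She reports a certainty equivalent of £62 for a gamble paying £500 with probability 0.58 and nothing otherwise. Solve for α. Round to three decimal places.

The lottery's expected utility is 0.58·u(500) + 0.42·u(0) = 0.58·500^α (since u(0) = 0 for α > 0).
Indifference: 62^α = 0.58·500^α, so (62/500)^α = 0.58.
Taking logs: α·ln(62/500) = ln(0.58), so α = -0.544727 / -2.087474 ≈ 0.261.

α ≈ 0.261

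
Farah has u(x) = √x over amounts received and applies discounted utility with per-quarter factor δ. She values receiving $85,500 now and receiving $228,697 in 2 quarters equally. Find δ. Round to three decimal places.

Equating discounted utilities: u(85500) = δ^2·u(228697) ⇒ δ^2 = u(85500)/u(228697).
Since u(x) = √x, δ^2 = √(85500/228697) = 0.61144.
So δ = 0.61144^(1/2) ≈ 0.782.

δ ≈ 0.782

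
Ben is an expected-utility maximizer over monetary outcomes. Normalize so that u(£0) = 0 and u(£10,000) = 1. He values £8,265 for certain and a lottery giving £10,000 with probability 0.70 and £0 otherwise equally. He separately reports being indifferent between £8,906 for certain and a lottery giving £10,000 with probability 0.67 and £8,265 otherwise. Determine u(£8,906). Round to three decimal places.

From the first indifference, u(£8,265) = 0.70·u(£10,000) + 0.30·u(£0) = 0.70·1 + 0.30·0 = 0.70.
The second indifference gives u(£8,906) = 0.67·u(£10,000) + 0.33·u(£8,265) = 0.67·1.00 + 0.33·0.70 = 0.9010.

0.901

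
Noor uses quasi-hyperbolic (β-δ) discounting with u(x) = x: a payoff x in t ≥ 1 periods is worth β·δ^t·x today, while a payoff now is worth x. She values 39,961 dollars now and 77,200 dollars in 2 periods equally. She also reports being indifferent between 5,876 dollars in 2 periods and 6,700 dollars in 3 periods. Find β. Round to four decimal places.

β ≈ 0.6730

From the later pair, β·δ^2·5876 = β·δ^3·6700; dividing through, δ = 5876/6700 = 0.87701.
The first indifference: 39961 = β·δ^2·77200, so β = 39961/(δ^2·77200) = 39961/(0.76916·77200) ≈ 0.6730.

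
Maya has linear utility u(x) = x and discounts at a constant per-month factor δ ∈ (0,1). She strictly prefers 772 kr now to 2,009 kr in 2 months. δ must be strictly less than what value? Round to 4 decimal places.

Comparing present values: 772 > δ^2·2009.
Dividing by 2009: δ^2 < 0.38427. Both sides are positive, so the square root keeps the direction.
δ < 0.38427^(1/2) = 0.6199.

δ < 0.6199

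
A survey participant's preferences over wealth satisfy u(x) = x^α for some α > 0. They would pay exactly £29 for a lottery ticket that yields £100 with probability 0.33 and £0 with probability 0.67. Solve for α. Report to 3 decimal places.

Since u(0) = 0, the lottery's EU is 0.33·100^α.
Equating: 29^α = 0.33·100^α, i.e. 0.2900^α = 0.33.
α = ln(0.33) / ln(29/100) = -1.108663/-1.237874 ≈ 0.896.

α ≈ 0.896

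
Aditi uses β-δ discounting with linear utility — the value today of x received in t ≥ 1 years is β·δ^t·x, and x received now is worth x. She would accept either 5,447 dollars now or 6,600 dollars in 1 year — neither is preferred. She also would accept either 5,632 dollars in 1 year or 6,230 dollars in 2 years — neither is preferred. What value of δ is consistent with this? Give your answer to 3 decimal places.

Both payoffs in the second observation are in the future, so β drops out: δ^1·5632 = δ^2·6230 ⇒ δ = 5632/6230 = 0.90401.

δ ≈ 0.904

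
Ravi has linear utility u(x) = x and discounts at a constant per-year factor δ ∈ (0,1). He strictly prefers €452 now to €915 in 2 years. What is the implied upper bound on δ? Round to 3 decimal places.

δ < 0.703

Under u(x) = x this choice says 452 > δ^2·915.
Dividing by 915: δ^2 < 0.49399. Both sides are positive, so the square root keeps the direction.
δ < 0.49399^(1/2) = 0.703.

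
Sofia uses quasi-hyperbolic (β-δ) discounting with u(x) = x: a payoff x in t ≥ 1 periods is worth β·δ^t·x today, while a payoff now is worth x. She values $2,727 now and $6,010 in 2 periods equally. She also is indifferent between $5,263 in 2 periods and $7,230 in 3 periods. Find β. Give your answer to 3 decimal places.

β ≈ 0.856

Both payoffs in the second observation are in the future, so β drops out: δ^2·5263 = δ^3·7230 ⇒ δ = 5263/7230 = 0.72794.
Now use the now-vs-future pair: 2727 = β·δ^2·6010 gives β = 2727/(0.52990·6010) ≈ 0.856.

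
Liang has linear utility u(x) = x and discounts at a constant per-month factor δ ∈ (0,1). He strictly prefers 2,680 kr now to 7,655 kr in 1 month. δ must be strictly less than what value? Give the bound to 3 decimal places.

δ < 0.350

The preference means 2680 > δ·7655.
Dividing through by 7655 gives δ < 0.35010.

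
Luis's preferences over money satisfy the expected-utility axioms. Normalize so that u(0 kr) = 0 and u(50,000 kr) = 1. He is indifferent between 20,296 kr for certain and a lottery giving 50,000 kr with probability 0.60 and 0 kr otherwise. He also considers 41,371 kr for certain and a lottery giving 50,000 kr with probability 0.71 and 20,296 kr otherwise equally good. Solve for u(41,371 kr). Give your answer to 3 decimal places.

0.884

From the first indifference, u(20,296 kr) = 0.60·u(50,000 kr) + 0.40·u(0 kr) = 0.60·1 + 0.40·0 = 0.60.
Chaining: u(41,371 kr) = 0.71·1.00 + 0.29·0.60 = 0.8840.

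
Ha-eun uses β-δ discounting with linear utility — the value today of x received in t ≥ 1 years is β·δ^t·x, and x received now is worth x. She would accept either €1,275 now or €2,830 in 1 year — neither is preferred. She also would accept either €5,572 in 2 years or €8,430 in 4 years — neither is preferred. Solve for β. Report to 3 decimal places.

β ≈ 0.554

The second indifference involves only future payoffs, so β cancels: β·δ^2·5572 = β·δ^4·8430, giving δ^2 = 5572/8430 = 0.66097, so δ = 0.81300.
Substituting δ into 1275 = β·δ·2830: β = 1275/(2300.796) ≈ 0.554.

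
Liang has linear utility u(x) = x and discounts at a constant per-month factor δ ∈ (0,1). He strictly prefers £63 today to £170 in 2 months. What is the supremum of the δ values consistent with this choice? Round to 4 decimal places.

δ < 0.6088

Under u(x) = x this choice says 63 > δ^2·170.
Hence δ^2 < 63/170 = 0.37059, and x ↦ x^(1/2) is increasing on (0,∞).
δ < (63/170)^(1/2) ≈ 0.6088.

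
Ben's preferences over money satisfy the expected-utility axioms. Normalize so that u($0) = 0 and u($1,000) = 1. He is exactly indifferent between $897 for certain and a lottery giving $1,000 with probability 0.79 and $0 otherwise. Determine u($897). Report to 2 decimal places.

By the standard-gamble method, u($897) is just the indifference probability on the best outcome: 0.79.

0.79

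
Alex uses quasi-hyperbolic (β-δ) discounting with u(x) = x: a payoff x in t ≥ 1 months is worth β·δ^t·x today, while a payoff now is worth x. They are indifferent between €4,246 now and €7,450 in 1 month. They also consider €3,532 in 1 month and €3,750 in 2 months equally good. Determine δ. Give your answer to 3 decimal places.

From the later pair, β·δ^1·3532 = β·δ^2·3750; dividing through, δ = 3532/3750 = 0.94187.

δ ≈ 0.942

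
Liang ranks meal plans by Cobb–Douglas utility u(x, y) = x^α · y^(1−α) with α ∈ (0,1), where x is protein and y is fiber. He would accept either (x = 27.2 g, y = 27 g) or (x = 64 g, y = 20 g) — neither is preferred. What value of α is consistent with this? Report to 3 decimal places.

α ≈ 0.260

The Cobb–Douglas utilities coincide, so 27.2^α·27^(1−α) = 64^α·20^(1−α).
Rearrange to (27.2/64)^α = (20/27)^(1−α) and take logs: α·-0.855666 = (1−α)·-0.300105.
With A = -0.855666 and B = -0.300105: α·A = (1−α)·B, so α = B/(A+B) = -0.300105/-1.155771 ≈ 0.260.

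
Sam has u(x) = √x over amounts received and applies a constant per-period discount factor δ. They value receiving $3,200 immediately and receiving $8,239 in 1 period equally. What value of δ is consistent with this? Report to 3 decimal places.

δ ≈ 0.623

Indifference means u(3200) = δ · u(8239), so δ = u(3200)/u(8239).
Since u(x) = √x, δ = √(3200/8239) = 0.62321.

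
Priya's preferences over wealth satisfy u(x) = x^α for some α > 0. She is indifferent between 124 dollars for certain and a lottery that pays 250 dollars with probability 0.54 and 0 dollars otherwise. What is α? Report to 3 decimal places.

The lottery's expected utility is 0.54·u(250) + 0.46·u(0) = 0.54·250^α (since u(0) = 0 for α > 0).
Setting u(124) equal to that: 124^α = 0.54·250^α ⇒ (124/250)^α = 0.54.
Take logs: α = ln 0.54 / ln(124/250) ≈ 0.87879.

α ≈ 0.879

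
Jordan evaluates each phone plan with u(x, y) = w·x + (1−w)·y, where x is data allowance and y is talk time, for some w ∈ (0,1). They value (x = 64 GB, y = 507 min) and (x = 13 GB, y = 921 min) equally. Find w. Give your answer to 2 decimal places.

Indifference: w·64 + (1−w)·507 = w·13 + (1−w)·921.
Collecting terms: w·51 = (1−w)·414.
The marginal rate of substitution is 414/51, so w = 414/(51+414) = 0.89.

w = 0.89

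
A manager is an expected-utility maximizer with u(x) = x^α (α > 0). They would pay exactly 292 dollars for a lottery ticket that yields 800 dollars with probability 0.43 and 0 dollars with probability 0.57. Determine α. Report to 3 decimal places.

Since u(0) = 0, the lottery's EU is 0.43·800^α.
Setting u(292) equal to that: 292^α = 0.43·800^α ⇒ (292/800)^α = 0.43.
α = ln(0.43) / ln(292/800) = -0.843970/-1.007858 ≈ 0.837.

α ≈ 0.837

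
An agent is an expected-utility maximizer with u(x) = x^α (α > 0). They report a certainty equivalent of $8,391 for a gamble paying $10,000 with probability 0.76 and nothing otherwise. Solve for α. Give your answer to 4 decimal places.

EU(lottery) = 0.76·10000^α + 0.24·0 = 0.76·10000^α.
Equating: 8391^α = 0.76·10000^α, i.e. 0.8391^α = 0.76.
α = ln(0.76) / ln(8391/10000) = -0.2744368/-0.1754254 ≈ 1.5644.

α ≈ 1.5644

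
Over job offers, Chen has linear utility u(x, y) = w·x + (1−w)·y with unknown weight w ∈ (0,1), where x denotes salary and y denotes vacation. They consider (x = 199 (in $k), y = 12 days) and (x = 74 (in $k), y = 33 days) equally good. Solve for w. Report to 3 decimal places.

w = 0.144

Equating utilities: w·199 + (1−w)·12 = w·74 + (1−w)·33.
w·(199−74) = (1−w)·(33−12), i.e. w·125 = (1−w)·21.
So w/(1−w) = 21/125 = 0.1680, giving w = 21/(125+21) = 0.144.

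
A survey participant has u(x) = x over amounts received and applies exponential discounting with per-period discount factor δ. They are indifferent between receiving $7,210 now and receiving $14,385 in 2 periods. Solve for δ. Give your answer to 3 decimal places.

Equating discounted utilities: u(7210) = δ^2·u(14385) ⇒ δ^2 = u(7210)/u(14385).
With u(x) = x: δ^2 = 7210/14385 = 0.50122.
So δ = 0.50122^(1/2) ≈ 0.708.

δ ≈ 0.708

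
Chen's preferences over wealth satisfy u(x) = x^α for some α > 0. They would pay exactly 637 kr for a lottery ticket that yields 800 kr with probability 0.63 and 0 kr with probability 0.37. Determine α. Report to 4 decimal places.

α ≈ 2.0279

Since u(0) = 0, the lottery's EU is 0.63·800^α.
Equating: 637^α = 0.63·800^α, i.e. 0.7963^α = 0.63.
Take logs: α = ln 0.63 / ln(637/800) ≈ 2.027876.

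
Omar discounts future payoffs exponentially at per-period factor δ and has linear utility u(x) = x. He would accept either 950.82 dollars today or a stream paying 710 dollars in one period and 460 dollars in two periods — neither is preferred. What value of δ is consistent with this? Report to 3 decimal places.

δ ≈ 0.860

The stream is worth 710δ + 460δ² today, so 710δ + 460δ² = 950.82.
Rearranged: 460δ² + 710δ − 950.82 = 0.
The positive root is δ = [−710 + √(710² + 4·460·950.82)] / (2·460) = (−710 + 1501.202)/920 ≈ 0.860.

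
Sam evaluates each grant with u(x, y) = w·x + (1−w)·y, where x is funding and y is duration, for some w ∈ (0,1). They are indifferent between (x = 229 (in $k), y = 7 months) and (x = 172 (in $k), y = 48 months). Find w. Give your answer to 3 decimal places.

Equating utilities: w·229 + (1−w)·7 = w·172 + (1−w)·48.
Collecting terms: w·57 = (1−w)·41.
So w/(1−w) = 41/57 = 0.7193, giving w = 41/(57+41) = 0.418.

w = 0.418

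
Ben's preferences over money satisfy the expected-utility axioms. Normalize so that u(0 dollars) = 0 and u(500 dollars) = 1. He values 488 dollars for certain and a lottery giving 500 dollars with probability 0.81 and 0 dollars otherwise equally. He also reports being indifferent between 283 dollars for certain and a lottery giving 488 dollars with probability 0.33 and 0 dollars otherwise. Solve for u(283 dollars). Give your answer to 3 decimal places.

0.267

From the first indifference, u(488 dollars) = 0.81·u(500 dollars) + 0.19·u(0 dollars) = 0.81·1 + 0.19·0 = 0.81.
Chaining: u(283 dollars) = 0.33·0.81 + 0.67·0.00 = 0.2673.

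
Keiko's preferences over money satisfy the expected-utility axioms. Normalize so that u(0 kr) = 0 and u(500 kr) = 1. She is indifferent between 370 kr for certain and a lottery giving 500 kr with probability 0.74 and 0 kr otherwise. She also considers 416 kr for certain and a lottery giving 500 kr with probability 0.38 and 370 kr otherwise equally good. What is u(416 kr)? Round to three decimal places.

0.839

The first gamble pins u(370 kr): it must equal 0.74·1 + 0.26·0 = 0.74.
Chaining: u(416 kr) = 0.38·1.00 + 0.62·0.74 = 0.8388.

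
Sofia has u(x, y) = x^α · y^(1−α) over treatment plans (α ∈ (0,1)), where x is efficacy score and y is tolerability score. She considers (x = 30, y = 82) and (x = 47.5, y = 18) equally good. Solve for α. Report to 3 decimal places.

Set the two utilities equal: 30^α·82^(1−α) = 47.5^α·18^(1−α).
Rearrange to (30/47.5)^α = (18/82)^(1−α) and take logs: α·-0.459532 = (1−α)·-1.516347.
With A = -0.459532 and B = -1.516347: α·A = (1−α)·B, so α = B/(A+B) = -1.516347/-1.975879 ≈ 0.767.

α ≈ 0.767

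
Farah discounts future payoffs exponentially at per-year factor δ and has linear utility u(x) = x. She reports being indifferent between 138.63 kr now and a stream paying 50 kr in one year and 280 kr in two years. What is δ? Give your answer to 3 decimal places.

Present value of the stream is 50·δ + 280·δ². Indifference gives 50δ + 280δ² = 138.63.
So 280δ² + 50δ − 138.63 = 0.
δ = (−50 + √(50² + 4·280·138.63)) / (2·280) = (−50 + √157765.60) / 560 ≈ 0.620.

δ ≈ 0.620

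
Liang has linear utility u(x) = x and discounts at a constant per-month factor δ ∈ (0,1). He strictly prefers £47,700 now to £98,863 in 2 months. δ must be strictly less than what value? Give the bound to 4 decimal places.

δ < 0.6946

Comparing present values: 47700 > δ^2·98863.
Dividing by 98863: δ^2 < 0.48249. Both sides are positive, so the square root keeps the direction.
δ < 0.48249^(1/2) = 0.6946.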